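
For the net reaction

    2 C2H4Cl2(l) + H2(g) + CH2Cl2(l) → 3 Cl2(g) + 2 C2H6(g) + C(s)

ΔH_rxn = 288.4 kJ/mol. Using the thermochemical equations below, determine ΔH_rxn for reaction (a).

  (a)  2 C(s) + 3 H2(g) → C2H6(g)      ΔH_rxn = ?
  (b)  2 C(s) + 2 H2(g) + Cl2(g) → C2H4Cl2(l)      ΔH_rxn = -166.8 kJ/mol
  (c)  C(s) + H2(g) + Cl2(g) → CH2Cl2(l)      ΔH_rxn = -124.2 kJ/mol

ΔH_rxn = -84.7 kJ/mol

(a) × 2 (×2 to match 2 C2H6(g) in the target): contributes 2·x
(b) reversed and × 2 (C2H4Cl2(l) must end up as a reactant; scale by 2 for the 2 C2H4Cl2(l)): (-2)·(-166.8) = +333.6 kJ/mol
(c) reversed (CH2Cl2(l) must end up as a reactant): +124.2 kJ/mol
+288.4 = (+333.6) + (+124.2) + 2·x
x = (+288.4 − (+457.8)) / (2) = -84.7 kJ/mol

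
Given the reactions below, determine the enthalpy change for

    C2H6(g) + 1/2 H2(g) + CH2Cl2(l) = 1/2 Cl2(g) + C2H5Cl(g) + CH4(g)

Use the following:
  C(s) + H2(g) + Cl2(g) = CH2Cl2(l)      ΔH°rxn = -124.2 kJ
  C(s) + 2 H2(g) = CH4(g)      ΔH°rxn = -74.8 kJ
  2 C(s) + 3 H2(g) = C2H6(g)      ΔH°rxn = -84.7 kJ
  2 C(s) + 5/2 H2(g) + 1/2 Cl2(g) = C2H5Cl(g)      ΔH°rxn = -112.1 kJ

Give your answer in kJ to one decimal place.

equation 1 reversed (CH2Cl2(l) must end up as a reactant): +124.2 kJ
equation 2 as written (CH4(g) already on the product side): -74.8 kJ
equation 3 reversed (C2H6(g) must end up as a reactant): +84.7 kJ
equation 4 as written (C2H5Cl(g) already on the product side): -112.1 kJ
ΔH°rxn = (-1)·(-124.2) + (1)·(-74.8) + (-1)·(-84.7) + (1)·(-112.1) = 22.0 kJ

ΔH°rxn = 22.0 kJ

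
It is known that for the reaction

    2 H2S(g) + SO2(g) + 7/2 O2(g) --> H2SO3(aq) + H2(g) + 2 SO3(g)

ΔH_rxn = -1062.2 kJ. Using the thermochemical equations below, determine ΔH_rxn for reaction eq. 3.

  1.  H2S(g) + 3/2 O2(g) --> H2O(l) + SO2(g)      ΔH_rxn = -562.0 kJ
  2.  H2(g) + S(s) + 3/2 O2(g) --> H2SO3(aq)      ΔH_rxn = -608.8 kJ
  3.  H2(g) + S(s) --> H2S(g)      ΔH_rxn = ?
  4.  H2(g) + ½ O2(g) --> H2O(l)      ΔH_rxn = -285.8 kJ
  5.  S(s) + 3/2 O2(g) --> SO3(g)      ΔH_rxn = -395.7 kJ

ΔH_rxn = -20.6 kJ

eq. 1 reversed (reverse to put SO2(g) on the reactant side): +562.0 kJ
eq. 2 as written (H2SO3(aq) already on the product side): -608.8 kJ
eq. 3 reversed and × 3: contributes −3·x
eq. 4 as written: -285.8 kJ
eq. 5 × 2 (×2 to match 2 SO3(g) in the target): (2)·(-395.7) = -791.4 kJ
-1062.2 = (+562.0) + (-608.8) + (-285.8) + (-791.4) − 3·x
x = (-1062.2 − (-1124.0)) / (-3) = -20.6 kJ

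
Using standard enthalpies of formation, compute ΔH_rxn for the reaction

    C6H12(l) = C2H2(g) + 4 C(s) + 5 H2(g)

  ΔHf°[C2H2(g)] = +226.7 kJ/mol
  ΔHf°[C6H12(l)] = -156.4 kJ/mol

ΔH°rxn = Σ nΔHf°(products) − Σ nΔHf°(reactants).
Products: 1·(+226.7) + 4·(+0.0) + 5·(+0.0) = +226.7
Reactants: 1·(-156.4) = -156.4
ΔH_rxn = (+226.7) − (-156.4) = 383.1 kJ/mol

ΔH_rxn = 383.1 kJ/mol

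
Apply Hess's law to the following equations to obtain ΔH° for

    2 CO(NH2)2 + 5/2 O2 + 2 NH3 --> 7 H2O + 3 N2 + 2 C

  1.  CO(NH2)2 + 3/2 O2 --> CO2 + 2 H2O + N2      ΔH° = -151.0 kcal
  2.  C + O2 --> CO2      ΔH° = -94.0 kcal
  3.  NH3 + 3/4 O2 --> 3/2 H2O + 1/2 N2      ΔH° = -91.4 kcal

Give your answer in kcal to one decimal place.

eq. 1 × 2: (2)·(-151.0) = -302.0 kcal
eq. 2 reversed and × 2: (-2)·(-94.0) = +188.0 kcal
eq. 3 × 2: (2)·(-91.4) = -182.8 kcal
Summing the manipulated equations, ΔH° = (-302.0) + (+188.0) + (-182.8) = -296.8 kcal

ΔH° = -296.8 kcal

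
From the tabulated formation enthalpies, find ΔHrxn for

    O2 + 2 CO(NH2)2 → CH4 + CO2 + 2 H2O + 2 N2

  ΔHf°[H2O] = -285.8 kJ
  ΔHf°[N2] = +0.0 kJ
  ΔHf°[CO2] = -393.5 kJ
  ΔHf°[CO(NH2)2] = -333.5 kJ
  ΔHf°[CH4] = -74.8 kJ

ΔHrxn = -372.9 kJ

Products: 1·(-74.8) + 1·(-393.5) + 2·(-285.8) + 2·(+0.0) = -1039.9
Reactants: 1·(+0.0) + 2·(-333.5) = -667.0
ΔHrxn = (-1039.9) − (-667.0) = -372.9 kJ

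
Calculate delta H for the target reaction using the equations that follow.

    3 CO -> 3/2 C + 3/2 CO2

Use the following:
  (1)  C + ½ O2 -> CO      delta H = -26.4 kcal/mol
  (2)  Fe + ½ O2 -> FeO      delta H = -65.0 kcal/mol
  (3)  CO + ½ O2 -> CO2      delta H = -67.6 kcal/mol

(1) reversed and × 3/2: (-3/2)·(-26.4) = +39.6 kcal/mol
(2): not needed.
(3) × 3/2: (3/2)·(-67.6) = -101.4 kcal/mol
Since enthalpy is a state function, delta H = (+39.6) + (-101.4) = -61.8 kcal/mol

delta H = -61.8 kcal/mol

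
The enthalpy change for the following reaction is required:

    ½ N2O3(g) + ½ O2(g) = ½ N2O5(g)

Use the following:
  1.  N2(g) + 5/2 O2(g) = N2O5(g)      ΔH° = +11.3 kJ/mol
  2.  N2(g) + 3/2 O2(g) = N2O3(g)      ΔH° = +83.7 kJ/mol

ΔH° = -36.2 kJ/mol

eq. 1 × 1/2 (scale by 1/2 for the 1/2 N2O5(g)): (1/2)·(+11.3) = +5.65 kJ/mol
eq. 2 reversed and × 1/2 (reverse to put N2O3(g) on the reactant side; scale by 1/2 for the 1/2 N2O3(g)): (-1/2)·(+83.7) = -41.85 kJ/mol
Summing the manipulated equations, ΔH° = (+5.65) + (-41.85) = -36.2 kJ/mol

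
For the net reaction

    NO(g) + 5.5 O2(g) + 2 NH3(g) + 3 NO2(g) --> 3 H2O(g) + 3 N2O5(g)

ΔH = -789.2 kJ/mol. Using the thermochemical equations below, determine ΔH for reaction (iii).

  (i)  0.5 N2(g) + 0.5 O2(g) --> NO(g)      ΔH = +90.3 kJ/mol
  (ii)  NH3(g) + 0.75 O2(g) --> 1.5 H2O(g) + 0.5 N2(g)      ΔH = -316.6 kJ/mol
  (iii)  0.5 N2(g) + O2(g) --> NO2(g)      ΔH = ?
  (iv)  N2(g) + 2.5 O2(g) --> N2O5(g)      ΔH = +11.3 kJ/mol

(i) reversed: -90.3 kJ/mol
(ii) × 2: (2)·(-316.6) = -633.2 kJ/mol
(iii) reversed and × 3: contributes −3·x
(iv) × 3: (3)·(+11.3) = +33.9 kJ/mol
-789.2 = (-90.3) + (-633.2) + (+33.9) − 3·x
x = (-789.2 − (-689.6)) / (-3) = 33.2 kJ/mol

ΔH = 33.2 kJ/mol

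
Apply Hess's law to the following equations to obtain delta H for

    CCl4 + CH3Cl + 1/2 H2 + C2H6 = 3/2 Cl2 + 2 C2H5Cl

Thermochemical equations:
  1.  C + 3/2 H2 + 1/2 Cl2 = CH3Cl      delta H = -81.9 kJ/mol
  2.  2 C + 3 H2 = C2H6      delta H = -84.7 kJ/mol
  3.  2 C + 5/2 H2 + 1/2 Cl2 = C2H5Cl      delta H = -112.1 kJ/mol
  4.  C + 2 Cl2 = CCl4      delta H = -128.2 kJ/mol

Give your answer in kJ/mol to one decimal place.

delta H = 70.6 kJ/mol

eq. 1 reversed: +81.9 kJ/mol
eq. 2 reversed: +84.7 kJ/mol
eq. 3 × 2: (2)·(-112.1) = -224.2 kJ/mol
eq. 4 reversed: +128.2 kJ/mol
Combining the equations, delta H = (+81.9) + (+84.7) + (-224.2) + (+128.2) = 70.6 kJ/mol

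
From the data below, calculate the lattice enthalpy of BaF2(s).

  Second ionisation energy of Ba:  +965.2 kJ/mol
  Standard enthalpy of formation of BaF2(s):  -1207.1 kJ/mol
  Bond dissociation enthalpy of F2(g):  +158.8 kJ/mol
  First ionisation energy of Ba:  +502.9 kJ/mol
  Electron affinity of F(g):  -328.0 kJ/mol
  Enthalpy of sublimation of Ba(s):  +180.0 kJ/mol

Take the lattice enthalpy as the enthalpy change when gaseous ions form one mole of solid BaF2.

ΔHf° = 1·ΔHsub + 1·(ΣIE) + 1·D(F2) + 2·EA + U
-1207.1 = 1·(+180.0) + 1·(+1468.1) + 1·(+158.8) + 2·(-328.0) + U
U = -1207.1 − (+1150.9) = -2358.0 kJ/mol

U = -2358.0 kJ/mol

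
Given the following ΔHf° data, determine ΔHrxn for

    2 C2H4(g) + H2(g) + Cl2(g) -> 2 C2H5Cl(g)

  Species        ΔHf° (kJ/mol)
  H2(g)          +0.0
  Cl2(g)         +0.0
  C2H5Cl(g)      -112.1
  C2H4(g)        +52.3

ΔHrxn = -328.8 kJ/mol

Products: 2·(-112.1) = -224.2
Reactants: 2·(+52.3) + 1·(+0.0) + 1·(+0.0) = +104.6
ΔHrxn = (-224.2) − (+104.6) = -328.8 kJ/mol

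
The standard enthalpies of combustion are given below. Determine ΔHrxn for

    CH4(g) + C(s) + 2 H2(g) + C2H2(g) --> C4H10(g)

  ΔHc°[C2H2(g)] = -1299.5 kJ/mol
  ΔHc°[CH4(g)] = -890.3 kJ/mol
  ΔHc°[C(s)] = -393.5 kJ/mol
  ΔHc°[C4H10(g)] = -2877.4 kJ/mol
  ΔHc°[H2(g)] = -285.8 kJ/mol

With combustion enthalpies, reactants minus products:
= [1·(-890.3) + 1·(-393.5) + 2·(-285.8) + 1·(-1299.5)] − [1·(-2877.4)]
= -277.5 kJ/mol

ΔHrxn = -277.5 kJ/mol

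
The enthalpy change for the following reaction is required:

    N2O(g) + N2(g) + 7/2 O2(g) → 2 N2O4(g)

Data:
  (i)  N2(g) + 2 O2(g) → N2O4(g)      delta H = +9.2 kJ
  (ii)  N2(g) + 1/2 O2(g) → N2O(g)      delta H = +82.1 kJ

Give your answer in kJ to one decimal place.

(i) × 2: (2)·(+9.2) = +18.4 kJ
(ii) reversed: -82.1 kJ
Combining the equations, delta H = (2)·(+9.2) + (-1)·(+82.1) = -63.7 kJ

delta H = -63.7 kJ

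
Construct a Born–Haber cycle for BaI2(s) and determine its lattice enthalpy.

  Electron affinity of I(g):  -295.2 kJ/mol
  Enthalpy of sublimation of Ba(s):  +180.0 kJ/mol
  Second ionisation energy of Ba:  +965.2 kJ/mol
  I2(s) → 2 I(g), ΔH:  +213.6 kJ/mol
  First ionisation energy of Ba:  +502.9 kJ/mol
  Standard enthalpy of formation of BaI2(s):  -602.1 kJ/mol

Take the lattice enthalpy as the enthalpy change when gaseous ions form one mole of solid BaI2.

U = -1873.4 kJ/mol

ΔHf° = 1·ΔHsub + 1·(ΣIE) + 1·D(I2) + 2·EA + U
-602.1 = 1·(+180.0) + 1·(+1468.1) + 1·(+213.6) + 2·(-295.2) + U
U = -602.1 − (+1271.3) = -1873.4 kJ/mol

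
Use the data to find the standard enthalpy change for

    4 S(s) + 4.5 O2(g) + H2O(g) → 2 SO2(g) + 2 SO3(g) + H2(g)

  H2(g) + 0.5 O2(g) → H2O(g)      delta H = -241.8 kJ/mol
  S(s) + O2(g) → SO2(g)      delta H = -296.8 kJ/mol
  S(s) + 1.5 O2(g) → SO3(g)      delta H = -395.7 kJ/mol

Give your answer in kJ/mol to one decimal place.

delta H = -1143.2 kJ/mol

equation 1 reversed (H2O(g) must end up as a reactant): +241.8 kJ/mol
equation 2 × 2 (scale by 2 for the 2 SO2(g)): (2)·(-296.8) = -593.6 kJ/mol
equation 3 × 2 (×2 to match 2 SO3(g) in the target): (2)·(-395.7) = -791.4 kJ/mol
Combining the equations, delta H = (+241.8) + (-593.6) + (-791.4) = -1143.2 kJ/mol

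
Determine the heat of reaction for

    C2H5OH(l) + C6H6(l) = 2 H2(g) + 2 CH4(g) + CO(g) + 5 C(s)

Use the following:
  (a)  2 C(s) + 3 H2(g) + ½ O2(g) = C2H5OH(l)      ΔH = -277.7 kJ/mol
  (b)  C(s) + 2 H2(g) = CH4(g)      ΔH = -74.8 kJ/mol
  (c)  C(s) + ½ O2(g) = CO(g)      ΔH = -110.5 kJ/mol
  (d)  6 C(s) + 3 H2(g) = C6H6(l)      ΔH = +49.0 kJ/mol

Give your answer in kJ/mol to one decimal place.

ΔH = -31.4 kJ/mol

(a) reversed: +277.7 kJ/mol
(b) × 2: (2)·(-74.8) = -149.6 kJ/mol
(c) as written: -110.5 kJ/mol
(d) reversed: -49.0 kJ/mol
By Hess's law, ΔH = (+277.7) + (-149.6) + (-110.5) + (-49.0) = -31.4 kJ/mol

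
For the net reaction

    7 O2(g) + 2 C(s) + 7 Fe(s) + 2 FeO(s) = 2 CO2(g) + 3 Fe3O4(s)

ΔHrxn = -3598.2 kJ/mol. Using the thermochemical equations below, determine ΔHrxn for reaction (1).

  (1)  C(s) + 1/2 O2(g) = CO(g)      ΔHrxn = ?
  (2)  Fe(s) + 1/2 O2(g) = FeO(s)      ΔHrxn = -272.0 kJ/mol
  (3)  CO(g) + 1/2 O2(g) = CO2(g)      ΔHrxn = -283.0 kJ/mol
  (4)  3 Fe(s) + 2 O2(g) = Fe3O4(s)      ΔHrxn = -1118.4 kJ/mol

(1) × 2 (scale by 2 for the 2 C(s)): contributes 2·x
(2) reversed and × 2 (reverse to put FeO(s) on the reactant side; ×2 to match 2 FeO(s) in the target): (-2)·(-272.0) = +544.0 kJ/mol
(3) × 2 (×2 to match 2 CO2(g) in the target): (2)·(-283.0) = -566.0 kJ/mol
(4) × 3 (scale by 3 for the 3 Fe3O4(s)): (3)·(-1118.4) = -3355.2 kJ/mol
-3598.2 = (+544.0) + (-566.0) + (-3355.2) + 2·x
x = (-3598.2 − (-3377.2)) / (2) = -110.5 kJ/mol

ΔHrxn = -110.5 kJ/mol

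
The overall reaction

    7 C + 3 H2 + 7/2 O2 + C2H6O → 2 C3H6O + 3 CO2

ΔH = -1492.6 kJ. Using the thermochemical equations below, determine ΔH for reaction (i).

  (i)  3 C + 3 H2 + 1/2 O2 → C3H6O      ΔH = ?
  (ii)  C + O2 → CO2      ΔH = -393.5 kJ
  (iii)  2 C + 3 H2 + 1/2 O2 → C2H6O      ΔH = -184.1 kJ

ΔH = -248.1 kJ

(i) × 2: contributes 2·x
(ii) × 3: (3)·(-393.5) = -1180.5 kJ
(iii) reversed: +184.1 kJ
-1492.6 = (-1180.5) + (+184.1) + 2·x
x = (-1492.6 − (-996.4)) / (2) = -248.1 kJ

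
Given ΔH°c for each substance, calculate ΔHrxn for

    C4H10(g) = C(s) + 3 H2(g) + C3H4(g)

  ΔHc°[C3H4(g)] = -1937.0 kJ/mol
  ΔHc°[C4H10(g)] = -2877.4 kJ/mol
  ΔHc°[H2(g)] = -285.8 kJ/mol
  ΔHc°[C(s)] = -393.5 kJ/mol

ΔHrxn = 310.5 kJ/mol

With combustion enthalpies, reactants minus products:
= [1·(-2877.4)] − [1·(-393.5) + 3·(-285.8) + 1·(-1937.0)]
= 310.5 kJ/mol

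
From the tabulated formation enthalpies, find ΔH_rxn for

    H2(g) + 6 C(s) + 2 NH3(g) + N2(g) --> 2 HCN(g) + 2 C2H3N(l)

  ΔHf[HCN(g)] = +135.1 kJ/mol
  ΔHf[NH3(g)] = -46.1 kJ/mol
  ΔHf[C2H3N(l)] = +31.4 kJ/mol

ΔH_rxn = 425.2 kJ/mol

Products: 2·(+135.1) + 2·(+31.4) = +333.0
Reactants: 1·(+0.0) + 6·(+0.0) + 2·(-46.1) + 1·(+0.0) = -92.2
ΔH_rxn = (+333.0) − (-92.2) = 425.2 kJ/mol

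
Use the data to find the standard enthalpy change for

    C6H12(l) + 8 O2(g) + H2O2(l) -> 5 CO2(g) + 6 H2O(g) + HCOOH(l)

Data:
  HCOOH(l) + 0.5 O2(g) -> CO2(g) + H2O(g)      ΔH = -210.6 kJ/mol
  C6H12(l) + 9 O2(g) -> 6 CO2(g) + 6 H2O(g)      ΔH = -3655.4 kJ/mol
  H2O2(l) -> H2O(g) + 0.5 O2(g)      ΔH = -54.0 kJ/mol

equation 1 reversed: +210.6 kJ/mol
equation 2 as written: -3655.4 kJ/mol
equation 3 as written: -54.0 kJ/mol
Since enthalpy is a state function, ΔH = (+210.6) + (-3655.4) + (-54.0) = -3498.8 kJ/mol

ΔH = -3498.8 kJ/mol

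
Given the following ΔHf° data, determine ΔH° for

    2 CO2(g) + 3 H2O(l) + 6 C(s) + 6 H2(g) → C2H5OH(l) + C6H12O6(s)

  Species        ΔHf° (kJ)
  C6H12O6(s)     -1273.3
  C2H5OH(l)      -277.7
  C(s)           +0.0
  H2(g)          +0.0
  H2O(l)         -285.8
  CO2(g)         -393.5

Products: 1·(-277.7) + 1·(-1273.3) = -1551.0
Reactants: 2·(-393.5) + 3·(-285.8) + 6·(+0.0) + 6·(+0.0) = -1644.4
ΔH° = (-1551.0) − (-1644.4) = 93.4 kJ

ΔH° = 93.4 kJ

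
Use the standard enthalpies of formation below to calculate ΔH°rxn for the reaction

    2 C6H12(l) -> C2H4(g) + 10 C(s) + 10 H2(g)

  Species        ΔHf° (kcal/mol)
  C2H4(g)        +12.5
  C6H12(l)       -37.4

ΔH°rxn = 87.3 kcal/mol

Products: 1·(+12.5) + 10·(+0.0) + 10·(+0.0) = +12.5
Reactants: 2·(-37.4) = -74.8
ΔH°rxn = (+12.5) − (-74.8) = 87.3 kcal/mol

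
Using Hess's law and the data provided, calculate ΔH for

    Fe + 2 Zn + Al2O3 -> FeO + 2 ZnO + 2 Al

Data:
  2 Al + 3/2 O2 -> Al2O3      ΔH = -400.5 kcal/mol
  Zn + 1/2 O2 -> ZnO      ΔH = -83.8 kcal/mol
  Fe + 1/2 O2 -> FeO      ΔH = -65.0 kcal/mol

ΔH = 167.9 kcal/mol

equation 1 reversed: +400.5 kcal/mol
equation 2 × 2: (2)·(-83.8) = -167.6 kcal/mol
equation 3 as written: -65.0 kcal/mol
By Hess's law, ΔH = (-1)·(-400.5) + (2)·(-83.8) + (1)·(-65.0) = 167.9 kcal/mol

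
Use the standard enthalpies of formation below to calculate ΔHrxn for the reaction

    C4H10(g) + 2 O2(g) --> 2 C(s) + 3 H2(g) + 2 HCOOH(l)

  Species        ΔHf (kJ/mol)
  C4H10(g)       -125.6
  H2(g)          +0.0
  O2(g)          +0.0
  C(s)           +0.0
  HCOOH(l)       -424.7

ΔH°rxn = Σ nΔHf°(products) − Σ nΔHf°(reactants).
Products: 2·(+0.0) + 3·(+0.0) + 2·(-424.7) = -849.4
Reactants: 1·(-125.6) + 2·(+0.0) = -125.6
ΔHrxn = (-849.4) − (-125.6) = -723.8 kJ/mol

ΔHrxn = -723.8 kJ/mol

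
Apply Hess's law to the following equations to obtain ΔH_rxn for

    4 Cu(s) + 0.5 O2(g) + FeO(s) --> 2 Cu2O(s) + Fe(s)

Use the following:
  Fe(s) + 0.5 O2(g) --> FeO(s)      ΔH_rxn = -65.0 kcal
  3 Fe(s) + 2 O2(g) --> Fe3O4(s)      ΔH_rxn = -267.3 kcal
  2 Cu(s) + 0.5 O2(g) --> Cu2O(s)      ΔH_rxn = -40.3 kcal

equation 1 reversed: +65.0 kcal
equation 2: not needed.
equation 3 × 2: (2)·(-40.3) = -80.6 kcal
ΔH_rxn = (+65.0) + (-80.6) = -15.6 kcal

ΔH_rxn = -15.6 kcal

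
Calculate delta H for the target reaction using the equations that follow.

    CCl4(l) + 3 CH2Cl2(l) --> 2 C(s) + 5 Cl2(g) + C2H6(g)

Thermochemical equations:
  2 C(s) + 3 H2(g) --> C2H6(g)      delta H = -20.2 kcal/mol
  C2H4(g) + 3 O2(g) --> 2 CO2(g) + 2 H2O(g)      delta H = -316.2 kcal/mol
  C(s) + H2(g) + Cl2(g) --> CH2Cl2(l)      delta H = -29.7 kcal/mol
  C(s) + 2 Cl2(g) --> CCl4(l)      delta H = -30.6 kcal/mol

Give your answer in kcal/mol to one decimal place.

delta H = 99.5 kcal/mol

equation 1 as written: -20.2 kcal/mol
equation 2: not needed.
equation 3 reversed and × 3: (-3)·(-29.7) = +89.1 kcal/mol
equation 4 reversed: +30.6 kcal/mol
delta H = (1)·(-20.2) + (-3)·(-29.7) + (-1)·(-30.6) = 99.5 kcal/mol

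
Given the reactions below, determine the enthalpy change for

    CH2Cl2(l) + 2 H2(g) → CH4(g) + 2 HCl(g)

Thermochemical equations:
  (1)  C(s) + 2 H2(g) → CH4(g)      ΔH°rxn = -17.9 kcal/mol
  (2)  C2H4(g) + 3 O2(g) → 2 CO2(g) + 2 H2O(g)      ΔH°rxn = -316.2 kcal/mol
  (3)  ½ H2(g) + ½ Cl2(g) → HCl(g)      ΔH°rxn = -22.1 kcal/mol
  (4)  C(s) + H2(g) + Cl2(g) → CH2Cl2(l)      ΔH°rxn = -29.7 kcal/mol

(1) as written (CH4(g) already on the product side): -17.9 kcal/mol
(2): not needed (C2H4(g) appears nowhere else).
(3) × 2 (×2 to match 2 HCl(g) in the target): (2)·(-22.1) = -44.2 kcal/mol
(4) reversed (CH2Cl2(l) must end up as a reactant): +29.7 kcal/mol
Combining the equations, ΔH°rxn = (-17.9) + (-44.2) + (+29.7) = -32.4 kcal/mol

ΔH°rxn = -32.4 kcal/mol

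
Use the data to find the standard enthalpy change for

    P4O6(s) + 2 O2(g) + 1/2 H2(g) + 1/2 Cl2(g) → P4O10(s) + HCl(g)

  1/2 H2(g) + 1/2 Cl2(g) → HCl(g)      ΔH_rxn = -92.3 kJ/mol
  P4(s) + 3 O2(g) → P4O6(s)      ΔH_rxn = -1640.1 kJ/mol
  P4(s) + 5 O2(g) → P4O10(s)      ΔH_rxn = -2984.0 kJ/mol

ΔH_rxn = -1436.2 kJ/mol

equation 1 as written: -92.3 kJ/mol
equation 2 reversed: +1640.1 kJ/mol
equation 3 as written: -2984.0 kJ/mol
By Hess's law, ΔH_rxn = (1)·(-92.3) + (-1)·(-1640.1) + (1)·(-2984.0) = -1436.2 kJ/mol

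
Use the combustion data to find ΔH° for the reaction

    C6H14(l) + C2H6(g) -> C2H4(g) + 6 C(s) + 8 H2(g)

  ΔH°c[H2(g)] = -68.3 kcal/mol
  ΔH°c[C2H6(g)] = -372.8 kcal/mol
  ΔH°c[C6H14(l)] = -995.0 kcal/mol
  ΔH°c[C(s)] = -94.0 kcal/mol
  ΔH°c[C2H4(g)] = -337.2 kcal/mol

ΔH° = 79.8 kcal/mol

Using ΔH = Σ nΔHc°(reactants) − Σ nΔHc°(products):
= [1·(-995.0) + 1·(-372.8)] − [1·(-337.2) + 6·(-94.0) + 8·(-68.3)]
= 79.8 kcal/mol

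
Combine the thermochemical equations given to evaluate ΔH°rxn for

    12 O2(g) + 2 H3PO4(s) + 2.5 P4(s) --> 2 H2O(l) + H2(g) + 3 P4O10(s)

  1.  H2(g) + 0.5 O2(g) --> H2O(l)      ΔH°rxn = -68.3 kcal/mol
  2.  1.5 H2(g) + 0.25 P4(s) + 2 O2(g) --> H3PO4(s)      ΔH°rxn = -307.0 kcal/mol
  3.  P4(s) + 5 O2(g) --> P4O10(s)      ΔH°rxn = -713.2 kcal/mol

ΔH°rxn = -1662.2 kcal/mol

eq. 1 × 2 (×2 to match 2 H2O(l) in the target): (2)·(-68.3) = -136.6 kcal/mol
eq. 2 reversed and × 2 (H3PO4(s) must end up as a reactant; scale by 2 for the 2 H3PO4(s)): (-2)·(-307.0) = +614.0 kcal/mol
eq. 3 × 3 (×3 to match 3 P4O10(s) in the target): (3)·(-713.2) = -2139.6 kcal/mol
Since enthalpy is a state function, ΔH°rxn = (-136.6) + (+614.0) + (-2139.6) = -1662.2 kcal/mol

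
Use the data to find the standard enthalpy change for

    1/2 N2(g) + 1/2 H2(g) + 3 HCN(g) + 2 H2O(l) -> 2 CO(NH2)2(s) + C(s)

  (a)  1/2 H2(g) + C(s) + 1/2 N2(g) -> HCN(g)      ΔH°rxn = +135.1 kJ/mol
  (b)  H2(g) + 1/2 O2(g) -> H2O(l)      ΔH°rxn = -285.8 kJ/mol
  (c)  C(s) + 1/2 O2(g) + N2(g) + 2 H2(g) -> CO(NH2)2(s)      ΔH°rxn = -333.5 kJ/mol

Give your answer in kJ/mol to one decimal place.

ΔH°rxn = -500.7 kJ/mol

(a) reversed and × 3: (-3)·(+135.1) = -405.3 kJ/mol
(b) reversed and × 2: (-2)·(-285.8) = +571.6 kJ/mol
(c) × 2: (2)·(-333.5) = -667.0 kJ/mol
ΔH°rxn = (-3)·(+135.1) + (-2)·(-285.8) + (2)·(-333.5) = -500.7 kJ/mol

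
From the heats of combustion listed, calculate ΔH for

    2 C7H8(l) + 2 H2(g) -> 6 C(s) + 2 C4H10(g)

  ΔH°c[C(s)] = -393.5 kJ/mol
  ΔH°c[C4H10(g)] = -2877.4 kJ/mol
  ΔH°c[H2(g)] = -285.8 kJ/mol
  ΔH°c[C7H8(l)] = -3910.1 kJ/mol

With combustion enthalpies, reactants minus products:
= [2·(-3910.1) + 2·(-285.8)] − [6·(-393.5) + 2·(-2877.4)]
= -276.0 kJ/mol

ΔH = -276.0 kJ/mol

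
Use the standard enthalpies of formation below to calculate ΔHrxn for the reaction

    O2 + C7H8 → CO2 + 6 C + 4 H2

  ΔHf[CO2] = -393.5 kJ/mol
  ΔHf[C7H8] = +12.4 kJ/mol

Products: 1·(-393.5) + 6·(+0.0) + 4·(+0.0) = -393.5
Reactants: 1·(+0.0) + 1·(+12.4) = +12.4
ΔHrxn = (-393.5) − (+12.4) = -405.9 kJ/mol

ΔHrxn = -405.9 kJ/mol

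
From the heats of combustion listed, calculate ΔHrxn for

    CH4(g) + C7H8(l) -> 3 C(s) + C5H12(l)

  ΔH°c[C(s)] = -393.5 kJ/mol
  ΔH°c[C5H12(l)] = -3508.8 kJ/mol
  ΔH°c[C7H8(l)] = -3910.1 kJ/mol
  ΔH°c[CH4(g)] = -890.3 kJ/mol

ΔHrxn = -111.1 kJ/mol

With combustion enthalpies, reactants minus products:
= [1·(-890.3) + 1·(-3910.1)] − [3·(-393.5) + 1·(-3508.8)]
= -111.1 kJ/mol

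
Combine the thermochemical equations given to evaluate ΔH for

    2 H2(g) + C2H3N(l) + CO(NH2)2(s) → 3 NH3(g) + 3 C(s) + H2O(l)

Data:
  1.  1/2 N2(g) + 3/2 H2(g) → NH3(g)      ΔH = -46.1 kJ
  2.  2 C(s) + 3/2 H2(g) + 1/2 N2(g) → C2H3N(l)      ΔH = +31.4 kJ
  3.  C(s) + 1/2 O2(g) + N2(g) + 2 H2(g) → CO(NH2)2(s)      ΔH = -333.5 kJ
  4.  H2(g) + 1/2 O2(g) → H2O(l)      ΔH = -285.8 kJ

eq. 1 × 3 (×3 to match 3 NH3(g) in the target): (3)·(-46.1) = -138.3 kJ
eq. 2 reversed (reverse to put C2H3N(l) on the reactant side): -31.4 kJ
eq. 3 reversed (CO(NH2)2(s) must end up as a reactant): +333.5 kJ
eq. 4 as written (H2O(l) already on the product side): -285.8 kJ
ΔH = (-138.3) + (-31.4) + (+333.5) + (-285.8) = -122.0 kJ

ΔH = -122.0 kJ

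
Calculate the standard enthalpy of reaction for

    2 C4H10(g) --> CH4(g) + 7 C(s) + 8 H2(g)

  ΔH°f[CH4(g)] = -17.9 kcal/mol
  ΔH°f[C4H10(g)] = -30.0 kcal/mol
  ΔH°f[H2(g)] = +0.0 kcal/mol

Products: 1·(-17.9) + 7·(+0.0) + 8·(+0.0) = -17.9
Reactants: 2·(-30.0) = -60.0
ΔH_rxn = (-17.9) − (-60.0) = 42.1 kcal/mol

ΔH_rxn = 42.1 kcal/mol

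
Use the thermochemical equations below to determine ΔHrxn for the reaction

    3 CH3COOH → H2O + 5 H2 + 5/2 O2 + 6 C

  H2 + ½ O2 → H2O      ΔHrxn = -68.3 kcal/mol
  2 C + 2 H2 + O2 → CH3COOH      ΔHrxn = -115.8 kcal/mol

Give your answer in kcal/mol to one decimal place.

ΔHrxn = 279.1 kcal/mol

equation 1 as written (H2O already on the product side): -68.3 kcal/mol
equation 2 reversed and × 3 (CH3COOH must end up as a reactant; scale by 3 for the 3 CH3COOH): (-3)·(-115.8) = +347.4 kcal/mol
ΔHrxn = (1)·(-68.3) + (-3)·(-115.8) = 279.1 kcal/mol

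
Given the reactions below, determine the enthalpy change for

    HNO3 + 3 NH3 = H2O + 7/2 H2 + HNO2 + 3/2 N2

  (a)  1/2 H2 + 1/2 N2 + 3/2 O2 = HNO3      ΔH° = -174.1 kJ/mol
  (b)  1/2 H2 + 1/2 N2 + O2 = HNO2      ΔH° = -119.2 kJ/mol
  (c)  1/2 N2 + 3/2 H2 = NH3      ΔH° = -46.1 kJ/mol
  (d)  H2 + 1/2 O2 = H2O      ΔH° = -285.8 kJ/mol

ΔH° = -92.6 kJ/mol

(a) reversed (HNO3 must end up as a reactant): +174.1 kJ/mol
(b) as written (HNO2 already on the product side): -119.2 kJ/mol
(c) reversed and × 3 (reverse to put NH3 on the reactant side; ×3 to match 3 NH3 in the target): (-3)·(-46.1) = +138.3 kJ/mol
(d) as written (H2O already on the product side): -285.8 kJ/mol
ΔH° = (-1)·(-174.1) + (1)·(-119.2) + (-3)·(-46.1) + (1)·(-285.8) = -92.6 kJ/mol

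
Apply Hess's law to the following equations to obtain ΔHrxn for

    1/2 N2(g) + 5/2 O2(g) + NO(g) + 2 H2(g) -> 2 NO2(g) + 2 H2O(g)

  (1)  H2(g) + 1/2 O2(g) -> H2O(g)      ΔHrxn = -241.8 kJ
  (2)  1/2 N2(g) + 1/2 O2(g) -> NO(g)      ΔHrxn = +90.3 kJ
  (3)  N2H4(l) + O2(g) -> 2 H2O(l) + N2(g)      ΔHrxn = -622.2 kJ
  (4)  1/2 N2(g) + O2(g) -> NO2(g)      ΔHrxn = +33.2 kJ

(1) × 2 (scale by 2 for the 2 H2O(g)): (2)·(-241.8) = -483.6 kJ
(2) reversed (NO(g) must end up as a reactant): -90.3 kJ
(3): not needed (H2O(l) appears nowhere else).
(4) × 2 (scale by 2 for the 2 NO2(g)): (2)·(+33.2) = +66.4 kJ
By Hess's law, ΔHrxn = (-483.6) + (-90.3) + (+66.4) = -507.5 kJ

ΔHrxn = -507.5 kJ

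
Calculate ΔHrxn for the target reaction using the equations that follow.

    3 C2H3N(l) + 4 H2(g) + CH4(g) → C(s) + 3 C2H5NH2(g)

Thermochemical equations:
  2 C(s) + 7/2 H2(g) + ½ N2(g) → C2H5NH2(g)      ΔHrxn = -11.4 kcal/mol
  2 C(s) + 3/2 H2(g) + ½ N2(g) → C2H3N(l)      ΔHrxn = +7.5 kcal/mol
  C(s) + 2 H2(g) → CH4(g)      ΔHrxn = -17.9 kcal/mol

equation 1 × 3 (×3 to match 3 C2H5NH2(g) in the target): (3)·(-11.4) = -34.2 kcal/mol
equation 2 reversed and × 3 (reverse to put C2H3N(l) on the reactant side; ×3 to match 3 C2H3N(l) in the target): (-3)·(+7.5) = -22.5 kcal/mol
equation 3 reversed (CH4(g) must end up as a reactant): +17.9 kcal/mol
ΔHrxn = (-34.2) + (-22.5) + (+17.9) = -38.8 kcal/mol

ΔHrxn = -38.8 kcal/mol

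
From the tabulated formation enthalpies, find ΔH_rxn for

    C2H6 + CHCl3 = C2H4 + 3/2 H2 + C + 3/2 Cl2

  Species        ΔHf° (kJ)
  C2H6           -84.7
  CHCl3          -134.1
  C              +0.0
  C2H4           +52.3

Products: 1·(+52.3) + 3/2·(+0.0) + 1·(+0.0) + 3/2·(+0.0) = +52.3
Reactants: 1·(-84.7) + 1·(-134.1) = -218.8
ΔH_rxn = (+52.3) − (-218.8) = 271.1 kJ

ΔH_rxn = 271.1 kJ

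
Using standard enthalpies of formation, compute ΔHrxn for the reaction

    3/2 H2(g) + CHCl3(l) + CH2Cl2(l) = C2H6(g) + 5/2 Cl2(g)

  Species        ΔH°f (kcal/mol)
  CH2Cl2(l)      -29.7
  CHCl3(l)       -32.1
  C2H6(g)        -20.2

Products: 1·(-20.2) + 5/2·(+0.0) = -20.2
Reactants: 3/2·(+0.0) + 1·(-32.1) + 1·(-29.7) = -61.8
ΔHrxn = (-20.2) − (-61.8) = 41.6 kcal/mol

ΔHrxn = 41.6 kcal/mol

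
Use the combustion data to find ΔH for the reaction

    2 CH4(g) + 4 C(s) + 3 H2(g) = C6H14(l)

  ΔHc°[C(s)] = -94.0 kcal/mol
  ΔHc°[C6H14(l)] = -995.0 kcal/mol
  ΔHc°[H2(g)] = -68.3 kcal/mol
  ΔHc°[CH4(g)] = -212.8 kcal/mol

With combustion enthalpies, reactants minus products:
= [2·(-212.8) + 4·(-94.0) + 3·(-68.3)] − [1·(-995.0)]
= -11.5 kcal/mol

ΔH = -11.5 kcal/mol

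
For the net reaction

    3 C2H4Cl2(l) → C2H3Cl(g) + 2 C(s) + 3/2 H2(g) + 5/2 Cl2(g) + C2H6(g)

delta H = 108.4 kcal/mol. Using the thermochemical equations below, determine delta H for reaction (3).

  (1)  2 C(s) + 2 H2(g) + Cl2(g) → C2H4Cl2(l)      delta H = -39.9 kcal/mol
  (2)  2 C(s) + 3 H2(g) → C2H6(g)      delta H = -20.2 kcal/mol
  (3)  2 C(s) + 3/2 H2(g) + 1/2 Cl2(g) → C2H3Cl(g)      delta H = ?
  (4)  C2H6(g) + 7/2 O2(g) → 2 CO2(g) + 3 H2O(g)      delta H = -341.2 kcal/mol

delta H = 8.9 kcal/mol

(1) reversed and × 3: (-3)·(-39.9) = +119.7 kcal/mol
(2) as written: -20.2 kcal/mol
(3) as written: contributes x
(4): not needed.
+108.4 = (+119.7) + (-20.2) + x
x = (+108.4 − (+99.5)) / (1) = 8.9 kcal/mol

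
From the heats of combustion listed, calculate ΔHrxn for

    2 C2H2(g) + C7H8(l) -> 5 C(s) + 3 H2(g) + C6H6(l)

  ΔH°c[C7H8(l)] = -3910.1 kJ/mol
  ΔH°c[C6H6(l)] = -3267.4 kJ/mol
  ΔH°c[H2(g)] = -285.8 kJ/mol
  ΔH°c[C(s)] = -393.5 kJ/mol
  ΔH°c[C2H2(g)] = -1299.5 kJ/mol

With combustion enthalpies, reactants minus products:
= [2·(-1299.5) + 1·(-3910.1)] − [5·(-393.5) + 3·(-285.8) + 1·(-3267.4)]
= -416.8 kJ/mol

ΔHrxn = -416.8 kJ/mol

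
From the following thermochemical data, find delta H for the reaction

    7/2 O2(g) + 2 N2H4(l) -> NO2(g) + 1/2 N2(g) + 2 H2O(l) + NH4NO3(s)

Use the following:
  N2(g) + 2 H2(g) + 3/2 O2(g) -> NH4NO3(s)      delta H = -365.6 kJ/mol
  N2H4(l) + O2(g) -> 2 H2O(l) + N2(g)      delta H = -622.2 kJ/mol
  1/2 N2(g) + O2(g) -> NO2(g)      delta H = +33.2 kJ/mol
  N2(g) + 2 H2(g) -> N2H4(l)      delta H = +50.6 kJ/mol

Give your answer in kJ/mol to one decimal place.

delta H = -1005.2 kJ/mol

equation 1 as written (NH4NO3(s) already on the product side): -365.6 kJ/mol
equation 2 as written (H2O(l) already on the product side): -622.2 kJ/mol
equation 3 as written (NO2(g) already on the product side): +33.2 kJ/mol
equation 4 reversed: -50.6 kJ/mol
Summing the manipulated equations, delta H = (1)·(-365.6) + (1)·(-622.2) + (1)·(+33.2) + (-1)·(+50.6) = -1005.2 kJ/mol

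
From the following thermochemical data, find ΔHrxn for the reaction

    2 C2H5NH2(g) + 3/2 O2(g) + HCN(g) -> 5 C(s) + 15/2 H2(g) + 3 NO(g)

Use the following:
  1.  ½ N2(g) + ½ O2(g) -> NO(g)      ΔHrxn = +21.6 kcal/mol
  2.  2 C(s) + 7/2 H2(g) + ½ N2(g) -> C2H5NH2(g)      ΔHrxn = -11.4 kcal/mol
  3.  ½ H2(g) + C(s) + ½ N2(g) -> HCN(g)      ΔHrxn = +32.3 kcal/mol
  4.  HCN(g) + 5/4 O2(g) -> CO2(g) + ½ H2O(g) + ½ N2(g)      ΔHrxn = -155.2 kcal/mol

eq. 1 × 3: (3)·(+21.6) = +64.8 kcal/mol
eq. 2 reversed and × 2: (-2)·(-11.4) = +22.8 kcal/mol
eq. 3 reversed: -32.3 kcal/mol
eq. 4: not needed.
ΔHrxn = (3)·(+21.6) + (-2)·(-11.4) + (-1)·(+32.3) = 55.3 kcal/mol

ΔHrxn = 55.3 kcal/mol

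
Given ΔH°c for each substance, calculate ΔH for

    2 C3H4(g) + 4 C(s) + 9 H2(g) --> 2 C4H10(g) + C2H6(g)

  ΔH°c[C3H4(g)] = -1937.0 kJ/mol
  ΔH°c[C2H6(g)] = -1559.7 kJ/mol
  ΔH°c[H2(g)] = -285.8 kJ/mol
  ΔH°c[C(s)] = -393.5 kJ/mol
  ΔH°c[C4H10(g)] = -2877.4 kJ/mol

ΔH = -705.7 kJ/mol

With combustion enthalpies, reactants minus products:
= [2·(-1937.0) + 4·(-393.5) + 9·(-285.8)] − [2·(-2877.4) + 1·(-1559.7)]
= -705.7 kJ/mol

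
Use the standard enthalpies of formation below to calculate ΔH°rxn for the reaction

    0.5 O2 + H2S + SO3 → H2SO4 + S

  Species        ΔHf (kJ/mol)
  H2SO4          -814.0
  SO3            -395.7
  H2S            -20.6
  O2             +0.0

ΔH°rxn = -397.7 kJ/mol

Products: 1·(-814.0) + 1·(+0.0) = -814.0
Reactants: 1/2·(+0.0) + 1·(-20.6) + 1·(-395.7) = -416.3
ΔH°rxn = (-814.0) − (-416.3) = -397.7 kJ/mol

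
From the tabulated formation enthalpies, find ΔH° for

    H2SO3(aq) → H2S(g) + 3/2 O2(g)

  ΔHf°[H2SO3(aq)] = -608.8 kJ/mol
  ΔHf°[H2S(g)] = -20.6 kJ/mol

Products: 1·(-20.6) + 3/2·(+0.0) = -20.6
Reactants: 1·(-608.8) = -608.8
ΔH° = (-20.6) − (-608.8) = 588.2 kJ/mol

ΔH° = 588.2 kJ/mol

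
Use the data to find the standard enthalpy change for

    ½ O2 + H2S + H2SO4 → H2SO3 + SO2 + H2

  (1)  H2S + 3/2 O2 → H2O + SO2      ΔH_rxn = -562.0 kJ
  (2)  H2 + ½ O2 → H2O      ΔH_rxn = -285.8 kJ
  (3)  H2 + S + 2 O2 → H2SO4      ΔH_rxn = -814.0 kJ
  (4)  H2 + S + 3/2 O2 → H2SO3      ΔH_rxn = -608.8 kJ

(1) as written: -562.0 kJ
(2) reversed: +285.8 kJ
(3) reversed: +814.0 kJ
(4) as written: -608.8 kJ
Since enthalpy is a state function, ΔH_rxn = (1)·(-562.0) + (-1)·(-285.8) + (-1)·(-814.0) + (1)·(-608.8) = -71.0 kJ

ΔH_rxn = -71.0 kJ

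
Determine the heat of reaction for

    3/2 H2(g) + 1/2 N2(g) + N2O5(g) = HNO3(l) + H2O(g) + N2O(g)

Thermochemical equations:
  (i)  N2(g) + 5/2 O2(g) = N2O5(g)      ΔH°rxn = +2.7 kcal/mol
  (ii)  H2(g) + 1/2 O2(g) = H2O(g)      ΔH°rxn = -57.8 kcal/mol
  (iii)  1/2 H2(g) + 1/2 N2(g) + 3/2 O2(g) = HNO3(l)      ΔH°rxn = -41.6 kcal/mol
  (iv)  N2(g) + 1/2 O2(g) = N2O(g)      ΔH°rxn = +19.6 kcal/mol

ΔH°rxn = -82.5 kcal/mol

(i) reversed (reverse to put N2O5(g) on the reactant side): -2.7 kcal/mol
(ii) as written (H2O(g) already on the product side): -57.8 kcal/mol
(iii) as written (HNO3(l) already on the product side): -41.6 kcal/mol
(iv) as written (N2O(g) already on the product side): +19.6 kcal/mol
ΔH°rxn = (-1)·(+2.7) + (1)·(-57.8) + (1)·(-41.6) + (1)·(+19.6) = -82.5 kcal/mol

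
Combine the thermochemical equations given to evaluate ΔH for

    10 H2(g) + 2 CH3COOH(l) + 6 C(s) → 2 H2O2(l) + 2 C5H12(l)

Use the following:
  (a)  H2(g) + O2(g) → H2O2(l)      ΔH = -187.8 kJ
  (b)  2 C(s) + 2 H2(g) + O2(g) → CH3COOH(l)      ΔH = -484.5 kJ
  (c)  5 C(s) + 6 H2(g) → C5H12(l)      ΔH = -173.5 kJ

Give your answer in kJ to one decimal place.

(a) × 2: (2)·(-187.8) = -375.6 kJ
(b) reversed and × 2: (-2)·(-484.5) = +969.0 kJ
(c) × 2: (2)·(-173.5) = -347.0 kJ
Since enthalpy is a state function, ΔH = (-375.6) + (+969.0) + (-347.0) = 246.4 kJ

ΔH = 246.4 kJ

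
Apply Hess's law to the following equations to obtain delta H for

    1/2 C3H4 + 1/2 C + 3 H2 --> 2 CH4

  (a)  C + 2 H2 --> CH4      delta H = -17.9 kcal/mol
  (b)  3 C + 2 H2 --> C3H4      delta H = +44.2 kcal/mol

delta H = -57.9 kcal/mol

(a) × 2: (2)·(-17.9) = -35.8 kcal/mol
(b) reversed and × 1/2: (-1/2)·(+44.2) = -22.1 kcal/mol
delta H = (2)·(-17.9) + (-1/2)·(+44.2) = -57.9 kcal/mol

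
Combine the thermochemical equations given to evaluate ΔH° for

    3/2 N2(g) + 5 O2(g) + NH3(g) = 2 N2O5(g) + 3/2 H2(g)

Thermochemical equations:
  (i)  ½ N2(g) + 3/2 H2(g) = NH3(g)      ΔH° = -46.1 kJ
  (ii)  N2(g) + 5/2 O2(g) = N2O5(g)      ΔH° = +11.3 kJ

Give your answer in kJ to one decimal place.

(i) reversed: +46.1 kJ
(ii) × 2: (2)·(+11.3) = +22.6 kJ
ΔH° = (-1)·(-46.1) + (2)·(+11.3) = 68.7 kJ

ΔH° = 68.7 kJ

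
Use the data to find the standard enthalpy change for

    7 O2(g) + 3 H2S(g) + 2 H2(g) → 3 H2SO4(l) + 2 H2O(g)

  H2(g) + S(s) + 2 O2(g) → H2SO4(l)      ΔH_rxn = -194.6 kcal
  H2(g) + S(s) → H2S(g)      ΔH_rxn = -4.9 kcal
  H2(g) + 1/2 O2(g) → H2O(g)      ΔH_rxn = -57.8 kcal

ΔH_rxn = -684.7 kcal

equation 1 × 3 (×3 to match 3 H2SO4(l) in the target): (3)·(-194.6) = -583.8 kcal
equation 2 reversed and × 3 (reverse to put H2S(g) on the reactant side; ×3 to match 3 H2S(g) in the target): (-3)·(-4.9) = +14.7 kcal
equation 3 × 2 (scale by 2 for the 2 H2O(g)): (2)·(-57.8) = -115.6 kcal
Since enthalpy is a state function, ΔH_rxn = (-583.8) + (+14.7) + (-115.6) = -684.7 kcal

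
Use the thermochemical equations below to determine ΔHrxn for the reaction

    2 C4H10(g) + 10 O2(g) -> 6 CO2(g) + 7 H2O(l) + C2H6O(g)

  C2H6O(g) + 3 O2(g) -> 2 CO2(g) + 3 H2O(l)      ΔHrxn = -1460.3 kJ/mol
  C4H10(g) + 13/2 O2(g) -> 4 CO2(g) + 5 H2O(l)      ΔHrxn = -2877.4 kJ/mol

ΔHrxn = -4294.5 kJ/mol

equation 1 reversed (reverse to put C2H6O(g) on the product side): +1460.3 kJ/mol
equation 2 × 2 (scale by 2 for the 2 C4H10(g)): (2)·(-2877.4) = -5754.8 kJ/mol
ΔHrxn = (+1460.3) + (-5754.8) = -4294.5 kJ/mol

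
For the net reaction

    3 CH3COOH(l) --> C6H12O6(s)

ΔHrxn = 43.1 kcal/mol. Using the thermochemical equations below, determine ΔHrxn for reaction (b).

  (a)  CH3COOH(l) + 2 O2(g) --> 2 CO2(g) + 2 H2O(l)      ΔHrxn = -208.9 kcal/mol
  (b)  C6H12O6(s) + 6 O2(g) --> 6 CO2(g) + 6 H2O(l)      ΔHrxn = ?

(a) × 3: (3)·(-208.9) = -626.7 kcal/mol
(b) reversed: contributes −x
+43.1 = (-626.7) − x
x = (+43.1 − (-626.7)) / (-1) = -669.8 kcal/mol

ΔHrxn = -669.8 kcal/mol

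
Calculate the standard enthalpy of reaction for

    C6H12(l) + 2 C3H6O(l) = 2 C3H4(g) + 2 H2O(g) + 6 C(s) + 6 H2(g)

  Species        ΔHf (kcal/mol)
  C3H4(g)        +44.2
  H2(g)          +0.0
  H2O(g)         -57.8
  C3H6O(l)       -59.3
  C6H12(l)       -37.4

ΔH° = 128.8 kcal/mol

ΔH°rxn = Σ nΔHf°(products) − Σ nΔHf°(reactants).
Products: 2·(+44.2) + 2·(-57.8) + 6·(+0.0) + 6·(+0.0) = -27.2
Reactants: 1·(-37.4) + 2·(-59.3) = -156.0
ΔH° = (-27.2) − (-156.0) = 128.8 kcal/mol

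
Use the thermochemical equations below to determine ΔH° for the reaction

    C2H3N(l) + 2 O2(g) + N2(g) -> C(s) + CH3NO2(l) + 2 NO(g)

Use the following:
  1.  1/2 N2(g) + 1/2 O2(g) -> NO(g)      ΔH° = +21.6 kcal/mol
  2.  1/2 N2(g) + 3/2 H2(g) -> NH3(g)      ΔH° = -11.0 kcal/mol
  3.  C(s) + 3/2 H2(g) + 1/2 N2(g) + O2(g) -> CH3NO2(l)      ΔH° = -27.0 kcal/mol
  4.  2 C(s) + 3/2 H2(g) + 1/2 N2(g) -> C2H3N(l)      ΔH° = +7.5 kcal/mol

eq. 1 × 2: (2)·(+21.6) = +43.2 kcal/mol
eq. 2: not needed.
eq. 3 as written: -27.0 kcal/mol
eq. 4 reversed: -7.5 kcal/mol
Summing the manipulated equations, ΔH° = (+43.2) + (-27.0) + (-7.5) = 8.7 kcal/mol

ΔH° = 8.7 kcal/mol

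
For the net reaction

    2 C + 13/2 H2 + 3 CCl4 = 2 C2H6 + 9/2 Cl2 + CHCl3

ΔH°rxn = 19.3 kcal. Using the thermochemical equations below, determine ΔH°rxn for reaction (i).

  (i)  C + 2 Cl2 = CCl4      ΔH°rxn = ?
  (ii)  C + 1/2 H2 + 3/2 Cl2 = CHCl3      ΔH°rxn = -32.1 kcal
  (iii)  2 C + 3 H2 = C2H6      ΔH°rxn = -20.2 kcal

ΔH°rxn = -30.6 kcal

(i) reversed and × 3 (CCl4 must end up as a reactant; scale by 3 for the 3 CCl4): contributes −3·x
(ii) as written (CHCl3 already on the product side): -32.1 kcal
(iii) × 2 (×2 to match 2 C2H6 in the target): (2)·(-20.2) = -40.4 kcal
+19.3 = (-32.1) + (-40.4) − 3·x
x = (+19.3 − (-72.5)) / (-3) = -30.6 kcal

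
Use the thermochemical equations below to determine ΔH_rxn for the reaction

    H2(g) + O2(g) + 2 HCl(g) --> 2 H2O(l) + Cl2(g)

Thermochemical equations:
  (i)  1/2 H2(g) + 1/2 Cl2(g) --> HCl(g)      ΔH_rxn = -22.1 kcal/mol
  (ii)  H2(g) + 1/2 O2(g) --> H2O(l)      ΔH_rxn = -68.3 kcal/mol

ΔH_rxn = -92.4 kcal/mol

(i) reversed and × 2: (-2)·(-22.1) = +44.2 kcal/mol
(ii) × 2: (2)·(-68.3) = -136.6 kcal/mol
Combining the equations, ΔH_rxn = (-2)·(-22.1) + (2)·(-68.3) = -92.4 kcal/mol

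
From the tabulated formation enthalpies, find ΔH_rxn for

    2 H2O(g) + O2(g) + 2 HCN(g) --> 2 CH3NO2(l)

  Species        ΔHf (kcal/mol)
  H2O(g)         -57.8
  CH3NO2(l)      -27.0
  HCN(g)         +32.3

ΔH_rxn = -3.0 kcal/mol

Products: 2·(-27.0) = -54.0
Reactants: 2·(-57.8) + 1·(+0.0) + 2·(+32.3) = -51.0
ΔH_rxn = (-54.0) − (-51.0) = -3.0 kcal/mol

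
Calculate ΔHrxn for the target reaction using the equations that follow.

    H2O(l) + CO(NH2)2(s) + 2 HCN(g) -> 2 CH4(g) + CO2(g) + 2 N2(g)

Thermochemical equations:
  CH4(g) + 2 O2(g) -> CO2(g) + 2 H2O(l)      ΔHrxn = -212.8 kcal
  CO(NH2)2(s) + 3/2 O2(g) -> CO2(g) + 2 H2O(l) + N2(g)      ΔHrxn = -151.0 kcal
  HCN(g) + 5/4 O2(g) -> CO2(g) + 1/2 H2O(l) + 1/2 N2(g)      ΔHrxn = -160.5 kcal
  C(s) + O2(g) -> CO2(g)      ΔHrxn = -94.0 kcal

ΔHrxn = -46.4 kcal

equation 1 reversed and × 2: (-2)·(-212.8) = +425.6 kcal
equation 2 as written: -151.0 kcal
equation 3 × 2: (2)·(-160.5) = -321.0 kcal
equation 4: not needed.
Summing the manipulated equations, ΔHrxn = (-2)·(-212.8) + (1)·(-151.0) + (2)·(-160.5) = -46.4 kcal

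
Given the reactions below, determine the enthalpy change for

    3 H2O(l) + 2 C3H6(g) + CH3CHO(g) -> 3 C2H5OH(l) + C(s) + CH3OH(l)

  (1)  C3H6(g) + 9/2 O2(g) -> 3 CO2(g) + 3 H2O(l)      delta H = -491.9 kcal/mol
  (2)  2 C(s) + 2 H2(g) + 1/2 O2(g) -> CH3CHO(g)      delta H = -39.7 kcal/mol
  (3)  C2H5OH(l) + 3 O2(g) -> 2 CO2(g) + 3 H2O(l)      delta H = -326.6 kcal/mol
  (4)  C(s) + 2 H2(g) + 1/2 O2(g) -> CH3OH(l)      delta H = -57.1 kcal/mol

delta H = -21.4 kcal/mol

(1) × 2 (×2 to match 2 C3H6(g) in the target): (2)·(-491.9) = -983.8 kcal/mol
(2) reversed (CH3CHO(g) must end up as a reactant): +39.7 kcal/mol
(3) reversed and × 3 (C2H5OH(l) must end up as a product; ×3 to match 3 C2H5OH(l) in the target): (-3)·(-326.6) = +979.8 kcal/mol
(4) as written (CH3OH(l) already on the product side): -57.1 kcal/mol
delta H = (2)·(-491.9) + (-1)·(-39.7) + (-3)·(-326.6) + (1)·(-57.1) = -21.4 kcal/mol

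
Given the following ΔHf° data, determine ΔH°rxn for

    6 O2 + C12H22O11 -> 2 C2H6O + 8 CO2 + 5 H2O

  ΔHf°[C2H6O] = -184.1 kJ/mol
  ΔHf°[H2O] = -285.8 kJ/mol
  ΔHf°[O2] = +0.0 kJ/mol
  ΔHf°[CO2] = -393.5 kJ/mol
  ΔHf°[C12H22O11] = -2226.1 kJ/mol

ΔH°rxn = -2719.1 kJ/mol

Products: 2·(-184.1) + 8·(-393.5) + 5·(-285.8) = -4945.2
Reactants: 6·(+0.0) + 1·(-2226.1) = -2226.1
ΔH°rxn = (-4945.2) − (-2226.1) = -2719.1 kJ/mol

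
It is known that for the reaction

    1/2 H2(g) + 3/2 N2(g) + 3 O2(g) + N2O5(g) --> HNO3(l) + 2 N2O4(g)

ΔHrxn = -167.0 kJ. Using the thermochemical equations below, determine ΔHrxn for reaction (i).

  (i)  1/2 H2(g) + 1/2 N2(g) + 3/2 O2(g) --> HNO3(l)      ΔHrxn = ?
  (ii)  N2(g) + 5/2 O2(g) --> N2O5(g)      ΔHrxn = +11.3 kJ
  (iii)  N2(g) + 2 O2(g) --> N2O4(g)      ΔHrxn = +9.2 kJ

ΔHrxn = -174.1 kJ

(i) as written (HNO3(l) already on the product side): contributes x
(ii) reversed (N2O5(g) must end up as a reactant): -11.3 kJ
(iii) × 2 (scale by 2 for the 2 N2O4(g)): (2)·(+9.2) = +18.4 kJ
-167.0 = (-11.3) + (+18.4) + x
x = (-167.0 − (+7.1)) / (1) = -174.1 kJ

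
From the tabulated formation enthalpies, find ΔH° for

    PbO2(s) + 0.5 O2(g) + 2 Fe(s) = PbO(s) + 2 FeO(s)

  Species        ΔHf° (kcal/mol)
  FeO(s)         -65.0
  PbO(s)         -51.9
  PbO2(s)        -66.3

ΔH°rxn = Σ nΔHf°(products) − Σ nΔHf°(reactants).
Products: 1·(-51.9) + 2·(-65.0) = -181.9
Reactants: 1·(-66.3) + 1/2·(+0.0) + 2·(+0.0) = -66.3
ΔH° = (-181.9) − (-66.3) = -115.6 kcal/mol

ΔH° = -115.6 kcal/mol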